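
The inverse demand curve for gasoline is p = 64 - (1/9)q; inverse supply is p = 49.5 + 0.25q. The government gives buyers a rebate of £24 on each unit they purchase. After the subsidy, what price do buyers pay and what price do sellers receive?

Pre-subsidy: 64 - (1/9)q = 49.5 + 0.25q gives q* = 522/13 and p* = 774/13.
With the rebate, buyers effectively pay pb = ps − 24, where ps is the price sellers receive.
On the curves, pb = 64 - (1/9)q and ps = 49.5 + 0.25q; the wedge ps − pb = 24 gives 49.5 + 0.25q − (64 - (1/9)q) = 24, so q' = 1386/13.
Then pb = 64 − (1/9)·(1386/13) = 678/13 and ps = 49.5 + 0.25·(1386/13) = 990/13.

Buyers pay 678/13; sellers receive 990/13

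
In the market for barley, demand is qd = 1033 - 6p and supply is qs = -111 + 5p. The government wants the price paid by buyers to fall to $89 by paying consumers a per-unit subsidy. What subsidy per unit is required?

At a buyer price of 89, quantity demanded is 1033 − 6·89 = 499.
Sellers supply 499 only when they receive ps with -111 + 5·ps = 499, i.e. ps = 122.
s = ps − pb = 122 − 89 = 33.

Required subsidy s = $33 per unit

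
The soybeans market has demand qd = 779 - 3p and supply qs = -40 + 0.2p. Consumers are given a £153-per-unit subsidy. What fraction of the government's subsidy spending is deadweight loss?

Pre-subsidy: 779 - 3p = -40 + 0.2p gives p* = 255.9375, q* = 11.1875.
With the rebate, buyers effectively pay pb = ps − 153, where ps is the price sellers receive.
Demand in terms of ps becomes qd = 779 − 3(ps − 153) = 1238 - 3ps. Setting this equal to supply: 1238 - 3ps = -40 + 0.2ps, so ps = 399.375.
Buyers pay pb = 399.375 − 153 = 246.375; q' = -40 + 0.2·399.375 = 39.875.
ΔCS = ½(11.1875 + 39.875)(255.9375 − 246.375) = 244.142578125; ΔPS = ½(11.1875 + 39.875)(399.375 − 255.9375) = 3662.138671875.
Government spending = 153 × 39.875 = 6100.875.
DWL = ½ × 153 × (39.875 − 11.1875) = 2194.59375; fraction = 2194.59375 / 6100.875 = 459/1276.

DWL / government spending = 459/1276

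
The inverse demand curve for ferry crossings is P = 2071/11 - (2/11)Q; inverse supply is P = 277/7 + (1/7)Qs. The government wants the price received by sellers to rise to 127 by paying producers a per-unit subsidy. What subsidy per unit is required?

Required subsidy s = 50 per unit

At a seller price of 127, quantity supplied is -277 + 7·127 = 612.
Buyers absorb 612 only when they pay Pb = 2071/11 − (2/11)·612 = 77.
s = Ps − Pb = 127 − 77 = 50.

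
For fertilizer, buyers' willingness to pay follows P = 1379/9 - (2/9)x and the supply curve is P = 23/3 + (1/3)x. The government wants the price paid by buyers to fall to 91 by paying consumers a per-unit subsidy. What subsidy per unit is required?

Required subsidy s = 10 per unit

At a buyer price of 91, quantity demanded is 689.5 − 4.5·91 = 280.
Sellers supply 280 only when they receive Ps = 23/3 + (1/3)·280 = 101.
s = Ps − Pb = 101 − 91 = 10.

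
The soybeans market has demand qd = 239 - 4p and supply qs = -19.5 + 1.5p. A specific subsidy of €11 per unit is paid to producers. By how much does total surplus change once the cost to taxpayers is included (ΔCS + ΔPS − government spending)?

Pre-subsidy: 239 - 4p = -19.5 + 1.5p gives p* = 47, q* = 51.
With the subsidy, sellers receive ps = pb + 11 for each unit, where pb is the price buyers pay.
Supply in terms of pb becomes qs = -19.5 + 1.5(pb + 11) = -3 + 1.5pb. Setting this equal to demand: 239 - 4pb = -3 + 1.5pb, so pb = 44.
Sellers receive ps = 44 + 11 = 55; q' = 239 − 4·44 = 63.
ΔCS = ½(51 + 63)(47 − 44) = 171; ΔPS = ½(51 + 63)(55 − 47) = 456.
Government spending = 11 × 63 = 693.
Net change = 171 + 456 − 693 = -66. The loss equals the DWL triangle ½·11·12.

Net change in total surplus = -€66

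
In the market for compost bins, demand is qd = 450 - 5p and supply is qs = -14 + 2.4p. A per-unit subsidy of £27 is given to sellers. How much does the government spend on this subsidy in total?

Pre-subsidy: 450 - 5p = -14 + 2.4p gives p* = 2320/37, q* = 5050/37.
With the subsidy, sellers receive ps = pb + 27 for each unit, where pb is the price buyers pay.
Supply in terms of pb becomes qs = -14 + 2.4(pb + 27) = 50.8 + 2.4pb. Setting this equal to demand: 450 - 5pb = 50.8 + 2.4pb, so pb = 1996/37.
Sellers receive ps = 1996/37 + 27 = 2995/37; q' = 450 − 5·(1996/37) = 6670/37.
Government outlay = subsidy × quantity = 27 × 6670/37 = 180090/37.

Government cost = 180090/37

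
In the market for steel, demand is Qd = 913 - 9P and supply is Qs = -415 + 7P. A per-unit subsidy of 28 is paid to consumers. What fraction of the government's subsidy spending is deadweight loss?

Pre-subsidy: 913 - 9P = -415 + 7P gives P* = 83, Q* = 166.
With the rebate, buyers effectively pay Pb = Ps − 28, where Ps is the price sellers receive.
Demand in terms of Ps becomes Qd = 913 − 9(Ps − 28) = 1165 - 9Ps. Setting this equal to supply: 1165 - 9Ps = -415 + 7Ps, so Ps = 98.75.
Buyers pay Pb = 98.75 − 28 = 70.75; Q' = -415 + 7·98.75 = 276.25.
ΔCS = ½(166 + 276.25)(83 − 70.75) = 2708.78125; ΔPS = ½(166 + 276.25)(98.75 − 83) = 3482.71875.
Government spending = 28 × 276.25 = 7735.
DWL = ½ × 28 × (276.25 − 166) = 1543.5; fraction = 1543.5 / 7735 = 441/2210.

DWL / government spending = 441/2210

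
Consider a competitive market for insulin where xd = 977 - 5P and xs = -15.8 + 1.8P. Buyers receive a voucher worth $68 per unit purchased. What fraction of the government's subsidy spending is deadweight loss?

Pre-subsidy: 977 - 5P = -15.8 + 1.8P gives P* = 146, x* = 247.
With the rebate, buyers effectively pay Pb = Ps − 68, where Ps is the price sellers receive.
Demand in terms of Ps becomes xd = 977 − 5(Ps − 68) = 1317 - 5Ps. Setting this equal to supply: 1317 - 5Ps = -15.8 + 1.8Ps, so Ps = 196.
Buyers pay Pb = 196 − 68 = 128; x' = -15.8 + 1.8·196 = 337.
ΔCS = ½(247 + 337)(146 − 128) = 5256; ΔPS = ½(247 + 337)(196 − 146) = 14600.
Government spending = 68 × 337 = 22916.
DWL = ½ × 68 × (337 − 247) = 3060; fraction = 3060 / 22916 = 45/337.

DWL / government spending = 45/337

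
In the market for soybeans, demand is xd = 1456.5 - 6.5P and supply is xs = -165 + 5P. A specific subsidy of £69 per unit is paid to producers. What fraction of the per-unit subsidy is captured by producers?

Pre-subsidy: 1456.5 - 6.5P = -165 + 5P gives P* = 141, x* = 540.
With the subsidy, sellers receive Ps = Pb + 69 for each unit, where Pb is the price buyers pay.
Supply in terms of Pb becomes xs = -165 + 5(Pb + 69) = 180 + 5Pb. Setting this equal to demand: 1456.5 - 6.5Pb = 180 + 5Pb, so Pb = 111.
Sellers receive Ps = 111 + 69 = 180; x' = 1456.5 − 6.5·111 = 735.
Buyers' price falls by P* − Pb = 141 − 111 = 30; sellers' price rises by Ps − P* = 180 − 141 = 39.
So producers capture 39/69 = 13/23 of each unit of subsidy.

Producer share = 13/23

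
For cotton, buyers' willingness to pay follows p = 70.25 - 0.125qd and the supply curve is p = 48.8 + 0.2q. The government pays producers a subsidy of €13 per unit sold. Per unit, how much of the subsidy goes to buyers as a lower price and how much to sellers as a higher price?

Buyers gain €5 per unit; sellers gain €8 per unit

Pre-subsidy: 70.25 - 0.125q = 48.8 + 0.2q gives q* = 66 and p* = 62.
With the subsidy, sellers receive ps = pb + 13 for each unit, where pb is the price buyers pay.
On the curves, pb = 70.25 - 0.125q and ps = 48.8 + 0.2q; the wedge ps − pb = 13 gives 48.8 + 0.2q − (70.25 - 0.125q) = 13, so q' = 106.
Then pb = 70.25 − 0.125·106 = 57 and ps = 48.8 + 0.2·106 = 70.
Buyers' price falls by p* − pb = 62 − 57 = 5; sellers' price rises by ps − p* = 70 − 62 = 8.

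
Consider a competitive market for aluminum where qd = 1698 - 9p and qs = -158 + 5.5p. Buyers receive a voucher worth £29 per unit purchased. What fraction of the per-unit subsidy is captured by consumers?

Consumer share = 11/29

Pre-subsidy: 1698 - 9p = -158 + 5.5p gives p* = 128, q* = 546.
With the rebate, buyers effectively pay pb = ps − 29, where ps is the price sellers receive.
Demand in terms of ps becomes qd = 1698 − 9(ps − 29) = 1959 - 9ps. Setting this equal to supply: 1959 - 9ps = -158 + 5.5ps, so ps = 146.
Buyers pay pb = 146 − 29 = 117; q' = -158 + 5.5·146 = 645.
Buyers' price falls by p* − pb = 128 − 117 = 11; sellers' price rises by ps − p* = 146 − 128 = 18.
So consumers capture 11/29 = 11/29 of each unit of subsidy.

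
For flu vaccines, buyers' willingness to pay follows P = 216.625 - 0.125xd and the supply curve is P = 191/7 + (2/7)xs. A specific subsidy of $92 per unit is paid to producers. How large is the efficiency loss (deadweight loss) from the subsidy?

Deadweight loss = $10304

Pre-subsidy: 216.625 - 0.125x = 191/7 + (2/7)x gives x* = 461 and P* = 159.
With the subsidy, sellers receive Ps = Pb + 92 for each unit, where Pb is the price buyers pay.
On the curves, Pb = 216.625 - 0.125x and Ps = 191/7 + (2/7)x; the wedge Ps − Pb = 92 gives 191/7 + (2/7)x − (216.625 - 0.125x) = 92, so x' = 685.
Then Pb = 216.625 − 0.125·685 = 131 and Ps = 191/7 + (2/7)·685 = 223.
The subsidy expands output by 685 − 461 = 224 past the efficient level; on those units the gap between marginal cost and willingness to pay runs from 0 up to 92.
DWL = ½ × 92 × 224 = 10304.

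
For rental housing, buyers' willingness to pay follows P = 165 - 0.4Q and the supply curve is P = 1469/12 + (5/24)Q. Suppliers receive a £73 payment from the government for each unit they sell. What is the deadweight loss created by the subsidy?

Pre-subsidy: 165 - 0.4Q = 1469/12 + (5/24)Q gives Q* = 70 and P* = 137.
With the subsidy, sellers receive Ps = Pb + 73 for each unit, where Pb is the price buyers pay.
On the curves, Pb = 165 - 0.4Q and Ps = 1469/12 + (5/24)Q; the wedge Ps − Pb = 73 gives 1469/12 + (5/24)Q − (165 - 0.4Q) = 73, so Q' = 190.
Then Pb = 165 − 0.4·190 = 89 and Ps = 1469/12 + (5/24)·190 = 162.
The subsidy expands output by 190 − 70 = 120 past the efficient level; on those units the gap between marginal cost and willingness to pay runs from 0 up to 73.
DWL = ½ × 73 × 120 = 4380.

Deadweight loss = £4380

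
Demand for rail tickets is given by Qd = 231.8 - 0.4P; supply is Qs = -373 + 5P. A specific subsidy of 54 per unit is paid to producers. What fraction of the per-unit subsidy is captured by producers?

Producer share = 2/27

Pre-subsidy: 231.8 - 0.4P = -373 + 5P gives P* = 112, Q* = 187.
With the subsidy, sellers receive Ps = Pb + 54 for each unit, where Pb is the price buyers pay.
Supply in terms of Pb becomes Qs = -373 + 5(Pb + 54) = -103 + 5Pb. Setting this equal to demand: 231.8 - 0.4Pb = -103 + 5Pb, so Pb = 62.
Sellers receive Ps = 62 + 54 = 116; Q' = 231.8 − 0.4·62 = 207.
Buyers' price falls by P* − Pb = 112 − 62 = 50; sellers' price rises by Ps − P* = 116 − 112 = 4.
So producers capture 4/54 = 2/27 of each unit of subsidy.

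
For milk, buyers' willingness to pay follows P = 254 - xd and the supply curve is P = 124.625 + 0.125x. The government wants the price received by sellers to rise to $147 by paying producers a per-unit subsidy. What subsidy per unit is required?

Required subsidy s = $72 per unit

At a seller price of 147, quantity supplied is -997 + 8·147 = 179.
Buyers absorb 179 only when they pay Pb = 254 − 1·179 = 75.
s = Ps − Pb = 147 − 75 = 72.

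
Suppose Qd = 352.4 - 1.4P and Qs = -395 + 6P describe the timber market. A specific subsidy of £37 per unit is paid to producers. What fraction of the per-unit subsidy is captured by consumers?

Pre-subsidy: 352.4 - 1.4P = -395 + 6P gives P* = 101, Q* = 211.
With the subsidy, sellers receive Ps = Pb + 37 for each unit, where Pb is the price buyers pay.
Supply in terms of Pb becomes Qs = -395 + 6(Pb + 37) = -173 + 6Pb. Setting this equal to demand: 352.4 - 1.4Pb = -173 + 6Pb, so Pb = 71.
Sellers receive Ps = 71 + 37 = 108; Q' = 352.4 − 1.4·71 = 253.
Buyers' price falls by P* − Pb = 101 − 71 = 30; sellers' price rises by Ps − P* = 108 − 101 = 7.
So consumers capture 30/37 = 30/37 of each unit of subsidy.

Consumer share = 30/37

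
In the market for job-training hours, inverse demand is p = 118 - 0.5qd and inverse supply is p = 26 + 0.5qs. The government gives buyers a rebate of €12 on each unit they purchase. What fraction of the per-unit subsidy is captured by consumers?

Consumer share = 0.5

Pre-subsidy: 118 - 0.5q = 26 + 0.5q gives q* = 92 and p* = 72.
With the rebate, buyers effectively pay pb = ps − 12, where ps is the price sellers receive.
On the curves, pb = 118 - 0.5q and ps = 26 + 0.5q; the wedge ps − pb = 12 gives 26 + 0.5q − (118 - 0.5q) = 12, so q' = 104.
Then pb = 118 − 0.5·104 = 66 and ps = 26 + 0.5·104 = 78.
Buyers' price falls by p* − pb = 72 − 66 = 6; sellers' price rises by ps − p* = 78 − 72 = 6.
So consumers capture 6/12 = 0.5 of each unit of subsidy.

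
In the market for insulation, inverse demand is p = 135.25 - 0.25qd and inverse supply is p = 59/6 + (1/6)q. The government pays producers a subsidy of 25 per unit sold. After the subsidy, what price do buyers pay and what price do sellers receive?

Pre-subsidy: 135.25 - 0.25q = 59/6 + (1/6)q gives q* = 301 and p* = 60.
With the subsidy, sellers receive ps = pb + 25 for each unit, where pb is the price buyers pay.
On the curves, pb = 135.25 - 0.25q and ps = 59/6 + (1/6)q; the wedge ps − pb = 25 gives 59/6 + (1/6)q − (135.25 - 0.25q) = 25, so q' = 361.
Then pb = 135.25 − 0.25·361 = 45 and ps = 59/6 + (1/6)·361 = 70.

Buyers pay 45; sellers receive 70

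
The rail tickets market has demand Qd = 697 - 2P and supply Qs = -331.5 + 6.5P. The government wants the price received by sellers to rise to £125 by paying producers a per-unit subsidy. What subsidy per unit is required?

Required subsidy s = £17 per unit

At a seller price of 125, quantity supplied is -331.5 + 6.5·125 = 481.
Buyers absorb 481 only when they pay Pb with 697 − 2·Pb = 481, i.e. Pb = 108.
s = Ps − Pb = 125 − 108 = 17.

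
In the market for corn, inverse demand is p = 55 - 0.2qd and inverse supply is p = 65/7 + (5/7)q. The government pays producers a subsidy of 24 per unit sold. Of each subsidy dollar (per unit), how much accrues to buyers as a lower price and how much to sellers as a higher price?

Buyers gain 5.25 per unit; sellers gain 18.75 per unit

Pre-subsidy: 55 - 0.2q = 65/7 + (5/7)q gives q* = 50 and p* = 45.
With the subsidy, sellers receive ps = pb + 24 for each unit, where pb is the price buyers pay.
On the curves, pb = 55 - 0.2q and ps = 65/7 + (5/7)q; the wedge ps − pb = 24 gives 65/7 + (5/7)q − (55 - 0.2q) = 24, so q' = 76.25.
Then pb = 55 − 0.2·76.25 = 39.75 and ps = 65/7 + (5/7)·76.25 = 63.75.
Buyers' price falls by p* − pb = 45 − 39.75 = 5.25; sellers' price rises by ps − p* = 63.75 − 45 = 18.75.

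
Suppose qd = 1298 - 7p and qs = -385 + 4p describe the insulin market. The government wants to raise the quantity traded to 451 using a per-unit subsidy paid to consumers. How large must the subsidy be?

At q = 451, invert demand for the buyer price: pb = (1298 − 451)/7 = 121; invert supply for the seller price: ps = (451 − (-385))/4 = 209.
The subsidy must fill the gap: s = ps − pb = 209 − 121 = 88.

Required subsidy s = 88 per unit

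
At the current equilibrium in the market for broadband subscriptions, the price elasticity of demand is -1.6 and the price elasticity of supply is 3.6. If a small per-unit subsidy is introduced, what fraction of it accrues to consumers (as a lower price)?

For a small subsidy around the equilibrium, the benefit split depends on the relative slopes, which at a point are proportional to the elasticities.
Buyer share = εs/(εs + |εd|) = 3.6/(3.6 + 1.6) = 9/13; seller share = |εd|/(εs + |εd|) = 4/13.

Consumer share = 9/13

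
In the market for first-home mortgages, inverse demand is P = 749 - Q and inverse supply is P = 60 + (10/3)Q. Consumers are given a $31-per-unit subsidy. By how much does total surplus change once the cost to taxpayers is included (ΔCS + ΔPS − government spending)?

Pre-subsidy: 749 - Q = 60 + (10/3)Q gives Q* = 159 and P* = 590.
With the rebate, buyers effectively pay Pb = Ps − 31, where Ps is the price sellers receive.
On the curves, Pb = 749 - Q and Ps = 60 + (10/3)Q; the wedge Ps − Pb = 31 gives 60 + (10/3)Q − (749 - Q) = 31, so Q' = 2160/13.
Then Pb = 749 − 1·(2160/13) = 7577/13 and Ps = 60 + (10/3)·(2160/13) = 7980/13.
ΔCS = ½(159 + 2160/13)(590 − 7577/13) = 393111/338; ΔPS = ½(159 + 2160/13)(7980/13 − 590) = 655185/169.
Government spending = 31 × 2160/13 = 66960/13.
Net change = 393111/338 + 655185/169 − 66960/13 = -2883/26. The loss equals the DWL triangle ½·31·93/13.

Net change in total surplus = -2883/26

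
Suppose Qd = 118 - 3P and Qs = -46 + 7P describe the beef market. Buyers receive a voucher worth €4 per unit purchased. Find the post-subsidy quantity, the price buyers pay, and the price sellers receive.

Q' = 77.2; buyers pay €13.6; sellers receive €17.6

Pre-subsidy: 118 - 3P = -46 + 7P gives P* = 16.4, Q* = 68.8.
With the rebate, buyers effectively pay Pb = Ps − 4, where Ps is the price sellers receive.
Demand in terms of Ps becomes Qd = 118 − 3(Ps − 4) = 130 - 3Ps. Setting this equal to supply: 130 - 3Ps = -46 + 7Ps, so Ps = 17.6.
Buyers pay Pb = 17.6 − 4 = 13.6; Q' = -46 + 7·17.6 = 77.2.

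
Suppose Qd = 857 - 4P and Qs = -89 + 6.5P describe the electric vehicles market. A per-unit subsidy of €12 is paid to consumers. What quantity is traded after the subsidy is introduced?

Pre-subsidy: 857 - 4P = -89 + 6.5P gives P* = 1892/21, Q* = 10429/21.
With the rebate, buyers effectively pay Pb = Ps − 12, where Ps is the price sellers receive.
Demand in terms of Ps becomes Qd = 857 − 4(Ps − 12) = 905 - 4Ps. Setting this equal to supply: 905 - 4Ps = -89 + 6.5Ps, so Ps = 284/3.
Buyers pay Pb = 284/3 − 12 = 248/3; Q' = -89 + 6.5·(284/3) = 1579/3.

Q' = 1579/3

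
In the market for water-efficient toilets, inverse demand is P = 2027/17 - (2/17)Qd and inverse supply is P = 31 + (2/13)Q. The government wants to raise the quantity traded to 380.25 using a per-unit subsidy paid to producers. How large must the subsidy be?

At Q = 380.25, from the demand curve buyers pay Pb = 2027/17 − (2/17)·380.25 = 74.5; from the supply curve sellers need Ps = 31 + (2/13)·380.25 = 89.5.
The subsidy must fill the gap: s = Ps − Pb = 89.5 − 74.5 = 15.

Required subsidy s = 15 per unit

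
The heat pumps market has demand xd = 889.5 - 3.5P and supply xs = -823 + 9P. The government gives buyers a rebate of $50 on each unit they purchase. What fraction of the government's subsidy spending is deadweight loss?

DWL / government spending = 63/536

Pre-subsidy: 889.5 - 3.5P = -823 + 9P gives P* = 137, x* = 410.
With the rebate, buyers effectively pay Pb = Ps − 50, where Ps is the price sellers receive.
Demand in terms of Ps becomes xd = 889.5 − 3.5(Ps − 50) = 1064.5 - 3.5Ps. Setting this equal to supply: 1064.5 - 3.5Ps = -823 + 9Ps, so Ps = 151.
Buyers pay Pb = 151 − 50 = 101; x' = -823 + 9·151 = 536.
ΔCS = ½(410 + 536)(137 − 101) = 17028; ΔPS = ½(410 + 536)(151 − 137) = 6622.
Government spending = 50 × 536 = 26800.
DWL = ½ × 50 × (536 − 410) = 3150; fraction = 3150 / 26800 = 63/536.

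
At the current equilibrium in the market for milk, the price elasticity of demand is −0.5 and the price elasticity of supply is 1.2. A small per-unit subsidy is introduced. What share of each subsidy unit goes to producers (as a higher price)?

Producer share = 5/17

For a small subsidy around the equilibrium, the benefit split depends on the relative slopes, which at a point are proportional to the elasticities.
Buyer share = εs/(εs + |εd|) = 1.2/(1.2 + 0.5) = 12/17; seller share = |εd|/(εs + |εd|) = 5/17.
So producers capture 5/17 of the subsidy.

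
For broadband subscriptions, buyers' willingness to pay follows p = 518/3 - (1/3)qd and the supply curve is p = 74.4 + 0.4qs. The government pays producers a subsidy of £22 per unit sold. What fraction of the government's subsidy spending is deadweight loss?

Pre-subsidy: 518/3 - (1/3)q = 74.4 + 0.4q gives q* = 134 and p* = 128.
With the subsidy, sellers receive ps = pb + 22 for each unit, where pb is the price buyers pay.
On the curves, pb = 518/3 - (1/3)q and ps = 74.4 + 0.4q; the wedge ps − pb = 22 gives 74.4 + 0.4q − (518/3 - (1/3)q) = 22, so q' = 164.
Then pb = 518/3 − (1/3)·164 = 118 and ps = 74.4 + 0.4·164 = 140.
ΔCS = ½(134 + 164)(128 − 118) = 1490; ΔPS = ½(134 + 164)(140 − 128) = 1788.
Government spending = 22 × 164 = 3608.
DWL = ½ × 22 × (164 − 134) = 330; fraction = 330 / 3608 = 15/164.

DWL / government spending = 15/164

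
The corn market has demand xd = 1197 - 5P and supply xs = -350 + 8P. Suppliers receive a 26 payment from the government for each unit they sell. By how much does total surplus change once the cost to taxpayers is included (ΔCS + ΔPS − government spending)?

Pre-subsidy: 1197 - 5P = -350 + 8P gives P* = 119, x* = 602.
With the subsidy, sellers receive Ps = Pb + 26 for each unit, where Pb is the price buyers pay.
Supply in terms of Pb becomes xs = -350 + 8(Pb + 26) = -142 + 8Pb. Setting this equal to demand: 1197 - 5Pb = -142 + 8Pb, so Pb = 103.
Sellers receive Ps = 103 + 26 = 129; x' = 1197 − 5·103 = 682.
ΔCS = ½(602 + 682)(119 − 103) = 10272; ΔPS = ½(602 + 682)(129 − 119) = 6420.
Government spending = 26 × 682 = 17732.
Net change = 10272 + 6420 − 17732 = -1040. The loss equals the DWL triangle ½·26·80.

Net change in total surplus = -1040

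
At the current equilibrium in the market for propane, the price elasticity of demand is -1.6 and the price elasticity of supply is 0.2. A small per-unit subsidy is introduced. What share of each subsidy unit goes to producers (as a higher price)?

Producer share = 8/9

For a small subsidy around the equilibrium, the benefit split depends on the relative slopes, which at a point are proportional to the elasticities.
Buyer share = εs/(εs + |εd|) = 0.2/(0.2 + 1.6) = 1/9; seller share = |εd|/(εs + |εd|) = 8/9.
So producers capture 8/9 of the subsidy.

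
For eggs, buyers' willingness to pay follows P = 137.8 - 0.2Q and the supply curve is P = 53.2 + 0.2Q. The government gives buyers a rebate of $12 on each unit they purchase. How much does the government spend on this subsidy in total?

Government cost = $2898

Pre-subsidy: 137.8 - 0.2Q = 53.2 + 0.2Q gives Q* = 211.5 and P* = 95.5.
With the rebate, buyers effectively pay Pb = Ps − 12, where Ps is the price sellers receive.
On the curves, Pb = 137.8 - 0.2Q and Ps = 53.2 + 0.2Q; the wedge Ps − Pb = 12 gives 53.2 + 0.2Q − (137.8 - 0.2Q) = 12, so Q' = 241.5.
Then Pb = 137.8 − 0.2·241.5 = 89.5 and Ps = 53.2 + 0.2·241.5 = 101.5.
Government outlay = subsidy × quantity = 12 × 241.5 = 2898.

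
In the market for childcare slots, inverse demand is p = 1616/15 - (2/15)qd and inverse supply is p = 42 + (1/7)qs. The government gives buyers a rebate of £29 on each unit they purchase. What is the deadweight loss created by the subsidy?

Pre-subsidy: 1616/15 - (2/15)q = 42 + (1/7)q gives q* = 238 and p* = 76.
With the rebate, buyers effectively pay pb = ps − 29, where ps is the price sellers receive.
On the curves, pb = 1616/15 - (2/15)q and ps = 42 + (1/7)q; the wedge ps − pb = 29 gives 42 + (1/7)q − (1616/15 - (2/15)q) = 29, so q' = 343.
Then pb = 1616/15 − (2/15)·343 = 62 and ps = 42 + (1/7)·343 = 91.
The subsidy expands output by 343 − 238 = 105 past the efficient level; on those units the gap between marginal cost and willingness to pay runs from 0 up to 29.
DWL = ½ × 29 × 105 = 1522.5.

Deadweight loss = £1522.5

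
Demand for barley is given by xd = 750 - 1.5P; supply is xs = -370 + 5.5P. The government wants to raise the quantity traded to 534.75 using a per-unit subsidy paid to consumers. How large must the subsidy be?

Required subsidy s = 21 per unit

At x = 534.75, invert demand for the buyer price: Pb = (750 − 534.75)/1.5 = 143.5; invert supply for the seller price: Ps = (534.75 − (-370))/5.5 = 164.5.
The subsidy must fill the gap: s = Ps − Pb = 164.5 − 143.5 = 21.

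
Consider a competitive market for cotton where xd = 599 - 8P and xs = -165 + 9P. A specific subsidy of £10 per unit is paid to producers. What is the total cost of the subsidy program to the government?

Pre-subsidy: 599 - 8P = -165 + 9P gives P* = 764/17, x* = 4071/17.
With the subsidy, sellers receive Ps = Pb + 10 for each unit, where Pb is the price buyers pay.
Supply in terms of Pb becomes xs = -165 + 9(Pb + 10) = -75 + 9Pb. Setting this equal to demand: 599 - 8Pb = -75 + 9Pb, so Pb = 674/17.
Sellers receive Ps = 674/17 + 10 = 844/17; x' = 599 − 8·(674/17) = 4791/17.
Government outlay = subsidy × quantity = 10 × 4791/17 = 47910/17.

Government cost = 47910/17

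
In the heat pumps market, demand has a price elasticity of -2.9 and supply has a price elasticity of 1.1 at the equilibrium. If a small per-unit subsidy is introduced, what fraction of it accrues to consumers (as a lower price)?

Consumer share = 0.275

For a small subsidy around the equilibrium, the benefit split depends on the relative slopes, which at a point are proportional to the elasticities.
Buyer share = εs/(εs + |εd|) = 1.1/(1.1 + 2.9) = 0.275; seller share = |εd|/(εs + |εd|) = 0.725.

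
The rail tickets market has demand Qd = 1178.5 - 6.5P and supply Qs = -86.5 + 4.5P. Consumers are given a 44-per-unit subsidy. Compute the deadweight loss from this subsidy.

Deadweight loss = 2574

Pre-subsidy: 1178.5 - 6.5P = -86.5 + 4.5P gives P* = 115, Q* = 431.
With the rebate, buyers effectively pay Pb = Ps − 44, where Ps is the price sellers receive.
Demand in terms of Ps becomes Qd = 1178.5 − 6.5(Ps − 44) = 1464.5 - 6.5Ps. Setting this equal to supply: 1464.5 - 6.5Ps = -86.5 + 4.5Ps, so Ps = 141.
Buyers pay Pb = 141 − 44 = 97; Q' = -86.5 + 4.5·141 = 548.
The subsidy expands output by 548 − 431 = 117 past the efficient level; on those units the gap between marginal cost and willingness to pay runs from 0 up to 44.
DWL = ½ × 44 × 117 = 2574.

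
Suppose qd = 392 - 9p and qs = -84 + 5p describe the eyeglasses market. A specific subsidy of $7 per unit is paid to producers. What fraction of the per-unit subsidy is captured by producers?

Pre-subsidy: 392 - 9p = -84 + 5p gives p* = 34, q* = 86.
With the subsidy, sellers receive ps = pb + 7 for each unit, where pb is the price buyers pay.
Supply in terms of pb becomes qs = -84 + 5(pb + 7) = -49 + 5pb. Setting this equal to demand: 392 - 9pb = -49 + 5pb, so pb = 31.5.
Sellers receive ps = 31.5 + 7 = 38.5; q' = 392 − 9·31.5 = 108.5.
Buyers' price falls by p* − pb = 34 − 31.5 = 2.5; sellers' price rises by ps − p* = 38.5 − 34 = 4.5.
So producers capture 4.5/7 = 9/14 of each unit of subsidy.

Producer share = 9/14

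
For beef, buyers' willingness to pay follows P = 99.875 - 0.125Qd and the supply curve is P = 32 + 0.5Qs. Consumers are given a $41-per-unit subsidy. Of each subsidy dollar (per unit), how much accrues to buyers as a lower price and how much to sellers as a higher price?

Pre-subsidy: 99.875 - 0.125Q = 32 + 0.5Q gives Q* = 108.6 and P* = 86.3.
With the rebate, buyers effectively pay Pb = Ps − 41, where Ps is the price sellers receive.
On the curves, Pb = 99.875 - 0.125Q and Ps = 32 + 0.5Q; the wedge Ps − Pb = 41 gives 32 + 0.5Q − (99.875 - 0.125Q) = 41, so Q' = 174.2.
Then Pb = 99.875 − 0.125·174.2 = 78.1 and Ps = 32 + 0.5·174.2 = 119.1.
Buyers' price falls by P* − Pb = 86.3 − 78.1 = 8.2; sellers' price rises by Ps − P* = 119.1 − 86.3 = 32.8.

Buyers gain $8.2 per unit; sellers gain $32.8 per unit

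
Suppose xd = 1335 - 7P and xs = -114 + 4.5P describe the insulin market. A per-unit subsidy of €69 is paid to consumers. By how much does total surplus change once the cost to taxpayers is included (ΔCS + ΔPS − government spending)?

Pre-subsidy: 1335 - 7P = -114 + 4.5P gives P* = 126, x* = 453.
With the rebate, buyers effectively pay Pb = Ps − 69, where Ps is the price sellers receive.
Demand in terms of Ps becomes xd = 1335 − 7(Ps − 69) = 1818 - 7Ps. Setting this equal to supply: 1818 - 7Ps = -114 + 4.5Ps, so Ps = 168.
Buyers pay Pb = 168 − 69 = 99; x' = -114 + 4.5·168 = 642.
ΔCS = ½(453 + 642)(126 − 99) = 14782.5; ΔPS = ½(453 + 642)(168 − 126) = 22995.
Government spending = 69 × 642 = 44298.
Net change = 14782.5 + 22995 − 44298 = -6520.5. The loss equals the DWL triangle ½·69·189.

Net change in total surplus = -€6520.5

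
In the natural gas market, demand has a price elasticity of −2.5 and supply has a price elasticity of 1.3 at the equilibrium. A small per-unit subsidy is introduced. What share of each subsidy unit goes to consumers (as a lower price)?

For a small subsidy around the equilibrium, the benefit split depends on the relative slopes, which at a point are proportional to the elasticities.
Buyer share = εs/(εs + |εd|) = 1.3/(1.3 + 2.5) = 13/38; seller share = |εd|/(εs + |εd|) = 25/38.

Consumer share = 13/38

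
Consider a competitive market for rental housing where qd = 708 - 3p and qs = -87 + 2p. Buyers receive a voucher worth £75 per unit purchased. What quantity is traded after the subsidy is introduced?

Pre-subsidy: 708 - 3p = -87 + 2p gives p* = 159, q* = 231.
With the rebate, buyers effectively pay pb = ps − 75, where ps is the price sellers receive.
Demand in terms of ps becomes qd = 708 − 3(ps − 75) = 933 - 3ps. Setting this equal to supply: 933 - 3ps = -87 + 2ps, so ps = 204.
Buyers pay pb = 204 − 75 = 129; q' = -87 + 2·204 = 321.

q' = 321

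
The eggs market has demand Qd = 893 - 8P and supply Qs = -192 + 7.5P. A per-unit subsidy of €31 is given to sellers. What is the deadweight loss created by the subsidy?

Deadweight loss = €1860

Pre-subsidy: 893 - 8P = -192 + 7.5P gives P* = 70, Q* = 333.
With the subsidy, sellers receive Ps = Pb + 31 for each unit, where Pb is the price buyers pay.
Supply in terms of Pb becomes Qs = -192 + 7.5(Pb + 31) = 40.5 + 7.5Pb. Setting this equal to demand: 893 - 8Pb = 40.5 + 7.5Pb, so Pb = 55.
Sellers receive Ps = 55 + 31 = 86; Q' = 893 − 8·55 = 453.
The subsidy expands output by 453 − 333 = 120 past the efficient level; on those units the gap between marginal cost and willingness to pay runs from 0 up to 31.
DWL = ½ × 31 × 120 = 1860.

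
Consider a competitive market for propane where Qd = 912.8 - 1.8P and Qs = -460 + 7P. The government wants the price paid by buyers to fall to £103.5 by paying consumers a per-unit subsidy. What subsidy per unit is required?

Required subsidy s = £66 per unit

At a buyer price of 103.5, quantity demanded is 912.8 − 1.8·103.5 = 726.5.
Sellers supply 726.5 only when they receive Ps with -460 + 7·Ps = 726.5, i.e. Ps = 169.5.
s = Ps − Pb = 169.5 − 103.5 = 66.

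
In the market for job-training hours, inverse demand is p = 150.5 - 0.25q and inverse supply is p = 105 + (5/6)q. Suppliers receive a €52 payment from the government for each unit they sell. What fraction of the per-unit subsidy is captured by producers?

Pre-subsidy: 150.5 - 0.25q = 105 + (5/6)q gives q* = 42 and p* = 140.
With the subsidy, sellers receive ps = pb + 52 for each unit, where pb is the price buyers pay.
On the curves, pb = 150.5 - 0.25q and ps = 105 + (5/6)q; the wedge ps − pb = 52 gives 105 + (5/6)q − (150.5 - 0.25q) = 52, so q' = 90.
Then pb = 150.5 − 0.25·90 = 128 and ps = 105 + (5/6)·90 = 180.
Buyers' price falls by p* − pb = 140 − 128 = 12; sellers' price rises by ps − p* = 180 − 140 = 40.
So producers capture 40/52 = 10/13 of each unit of subsidy.

Producer share = 10/13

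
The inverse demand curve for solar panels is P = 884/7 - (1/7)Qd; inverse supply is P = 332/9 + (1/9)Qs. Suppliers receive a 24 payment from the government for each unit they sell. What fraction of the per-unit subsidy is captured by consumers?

Consumer share = 0.5625

Pre-subsidy: 884/7 - (1/7)Q = 332/9 + (1/9)Q gives Q* = 352 and P* = 76.
With the subsidy, sellers receive Ps = Pb + 24 for each unit, where Pb is the price buyers pay.
On the curves, Pb = 884/7 - (1/7)Q and Ps = 332/9 + (1/9)Q; the wedge Ps − Pb = 24 gives 332/9 + (1/9)Q − (884/7 - (1/7)Q) = 24, so Q' = 446.5.
Then Pb = 884/7 − (1/7)·446.5 = 62.5 and Ps = 332/9 + (1/9)·446.5 = 86.5.
Buyers' price falls by P* − Pb = 76 − 62.5 = 13.5; sellers' price rises by Ps − P* = 86.5 − 76 = 10.5.
So consumers capture 13.5/24 = 0.5625 of each unit of subsidy.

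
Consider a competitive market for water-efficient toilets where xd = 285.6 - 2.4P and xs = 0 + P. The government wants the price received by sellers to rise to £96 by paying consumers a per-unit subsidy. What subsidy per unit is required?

At a seller price of 96, quantity supplied is 0 + 1·96 = 96.
Buyers absorb 96 only when they pay Pb with 285.6 − 2.4·Pb = 96, i.e. Pb = 79.
s = Ps − Pb = 96 − 79 = 17.

Required subsidy s = £17 per unit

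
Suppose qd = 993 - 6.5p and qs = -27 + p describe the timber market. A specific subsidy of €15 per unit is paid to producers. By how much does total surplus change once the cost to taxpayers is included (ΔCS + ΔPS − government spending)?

Pre-subsidy: 993 - 6.5p = -27 + p gives p* = 136, q* = 109.
With the subsidy, sellers receive ps = pb + 15 for each unit, where pb is the price buyers pay.
Supply in terms of pb becomes qs = -27 + 1(pb + 15) = -12 + pb. Setting this equal to demand: 993 - 6.5pb = -12 + pb, so pb = 134.
Sellers receive ps = 134 + 15 = 149; q' = 993 − 6.5·134 = 122.
ΔCS = ½(109 + 122)(136 − 134) = 231; ΔPS = ½(109 + 122)(149 − 136) = 1501.5.
Government spending = 15 × 122 = 1830.
Net change = 231 + 1501.5 − 1830 = -97.5. The loss equals the DWL triangle ½·15·13.

Net change in total surplus = -€97.5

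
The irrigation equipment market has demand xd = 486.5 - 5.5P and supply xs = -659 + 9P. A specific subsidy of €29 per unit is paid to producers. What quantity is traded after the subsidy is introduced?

Pre-subsidy: 486.5 - 5.5P = -659 + 9P gives P* = 79, x* = 52.
With the subsidy, sellers receive Ps = Pb + 29 for each unit, where Pb is the price buyers pay.
Supply in terms of Pb becomes xs = -659 + 9(Pb + 29) = -398 + 9Pb. Setting this equal to demand: 486.5 - 5.5Pb = -398 + 9Pb, so Pb = 61.
Sellers receive Ps = 61 + 29 = 90; x' = 486.5 − 5.5·61 = 151.

x' = 151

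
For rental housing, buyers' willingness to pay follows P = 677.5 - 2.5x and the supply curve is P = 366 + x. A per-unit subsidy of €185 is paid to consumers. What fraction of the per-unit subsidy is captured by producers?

Pre-subsidy: 677.5 - 2.5x = 366 + x gives x* = 89 and P* = 455.
With the rebate, buyers effectively pay Pb = Ps − 185, where Ps is the price sellers receive.
On the curves, Pb = 677.5 - 2.5x and Ps = 366 + x; the wedge Ps − Pb = 185 gives 366 + x − (677.5 - 2.5x) = 185, so x' = 993/7.
Then Pb = 677.5 − 2.5·(993/7) = 2260/7 and Ps = 366 + 1·(993/7) = 3555/7.
Buyers' price falls by P* − Pb = 455 − 2260/7 = 925/7; sellers' price rises by Ps − P* = 3555/7 − 455 = 370/7.
So producers capture (370/7)/185 = 2/7 of each unit of subsidy.

Producer share = 2/7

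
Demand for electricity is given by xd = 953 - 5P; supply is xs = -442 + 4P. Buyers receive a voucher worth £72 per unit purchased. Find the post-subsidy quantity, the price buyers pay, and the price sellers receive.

x' = 338; buyers pay £123; sellers receive £195

Pre-subsidy: 953 - 5P = -442 + 4P gives P* = 155, x* = 178.
With the rebate, buyers effectively pay Pb = Ps − 72, where Ps is the price sellers receive.
Demand in terms of Ps becomes xd = 953 − 5(Ps − 72) = 1313 - 5Ps. Setting this equal to supply: 1313 - 5Ps = -442 + 4Ps, so Ps = 195.
Buyers pay Pb = 195 − 72 = 123; x' = -442 + 4·195 = 338.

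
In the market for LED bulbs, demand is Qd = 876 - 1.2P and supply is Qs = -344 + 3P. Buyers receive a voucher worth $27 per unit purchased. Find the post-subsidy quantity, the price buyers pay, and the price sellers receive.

Pre-subsidy: 876 - 1.2P = -344 + 3P gives P* = 6100/21, Q* = 3692/7.
With the rebate, buyers effectively pay Pb = Ps − 27, where Ps is the price sellers receive.
Demand in terms of Ps becomes Qd = 876 − 1.2(Ps − 27) = 908.4 - 1.2Ps. Setting this equal to supply: 908.4 - 1.2Ps = -344 + 3Ps, so Ps = 6262/21.
Buyers pay Pb = 6262/21 − 27 = 5695/21; Q' = -344 + 3·(6262/21) = 3854/7.

Q' = 3854/7; buyers pay 5695/21; sellers receive 6262/21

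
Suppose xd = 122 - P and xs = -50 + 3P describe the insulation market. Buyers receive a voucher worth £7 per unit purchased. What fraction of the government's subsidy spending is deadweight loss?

Pre-subsidy: 122 - P = -50 + 3P gives P* = 43, x* = 79.
With the rebate, buyers effectively pay Pb = Ps − 7, where Ps is the price sellers receive.
Demand in terms of Ps becomes xd = 122 − 1(Ps − 7) = 129 - Ps. Setting this equal to supply: 129 - Ps = -50 + 3Ps, so Ps = 44.75.
Buyers pay Pb = 44.75 − 7 = 37.75; x' = -50 + 3·44.75 = 84.25.
ΔCS = ½(79 + 84.25)(43 − 37.75) = 428.53125; ΔPS = ½(79 + 84.25)(44.75 − 43) = 142.84375.
Government spending = 7 × 84.25 = 589.75.
DWL = ½ × 7 × (84.25 − 79) = 18.375; fraction = 18.375 / 589.75 = 21/674.

DWL / government spending = 21/674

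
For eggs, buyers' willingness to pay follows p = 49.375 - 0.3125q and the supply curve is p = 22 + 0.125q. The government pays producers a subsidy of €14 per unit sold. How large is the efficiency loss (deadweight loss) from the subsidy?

Pre-subsidy: 49.375 - 0.3125q = 22 + 0.125q gives q* = 438/7 and p* = 835/28.
With the subsidy, sellers receive ps = pb + 14 for each unit, where pb is the price buyers pay.
On the curves, pb = 49.375 - 0.3125q and ps = 22 + 0.125q; the wedge ps − pb = 14 gives 22 + 0.125q − (49.375 - 0.3125q) = 14, so q' = 662/7.
Then pb = 49.375 − 0.3125·(662/7) = 555/28 and ps = 22 + 0.125·(662/7) = 947/28.
The subsidy expands output by 662/7 − 438/7 = 32 past the efficient level; on those units the gap between marginal cost and willingness to pay runs from 0 up to 14.
DWL = ½ × 14 × 32 = 224.

Deadweight loss = €224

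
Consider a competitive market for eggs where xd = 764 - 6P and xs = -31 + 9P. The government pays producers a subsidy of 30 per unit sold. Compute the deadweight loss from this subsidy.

Deadweight loss = 1620

Pre-subsidy: 764 - 6P = -31 + 9P gives P* = 53, x* = 446.
With the subsidy, sellers receive Ps = Pb + 30 for each unit, where Pb is the price buyers pay.
Supply in terms of Pb becomes xs = -31 + 9(Pb + 30) = 239 + 9Pb. Setting this equal to demand: 764 - 6Pb = 239 + 9Pb, so Pb = 35.
Sellers receive Ps = 35 + 30 = 65; x' = 764 − 6·35 = 554.
The subsidy expands output by 554 − 446 = 108 past the efficient level; on those units the gap between marginal cost and willingness to pay runs from 0 up to 30.
DWL = ½ × 30 × 108 = 1620.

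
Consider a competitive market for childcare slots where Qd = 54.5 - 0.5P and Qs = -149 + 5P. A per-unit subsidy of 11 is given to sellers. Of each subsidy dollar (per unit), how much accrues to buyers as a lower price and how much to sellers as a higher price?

Buyers gain 10 per unit; sellers gain 1 per unit

Pre-subsidy: 54.5 - 0.5P = -149 + 5P gives P* = 37, Q* = 36.
With the subsidy, sellers receive Ps = Pb + 11 for each unit, where Pb is the price buyers pay.
Supply in terms of Pb becomes Qs = -149 + 5(Pb + 11) = -94 + 5Pb. Setting this equal to demand: 54.5 - 0.5Pb = -94 + 5Pb, so Pb = 27.
Sellers receive Ps = 27 + 11 = 38; Q' = 54.5 − 0.5·27 = 41.
Buyers' price falls by P* − Pb = 37 − 27 = 10; sellers' price rises by Ps − P* = 38 − 37 = 1.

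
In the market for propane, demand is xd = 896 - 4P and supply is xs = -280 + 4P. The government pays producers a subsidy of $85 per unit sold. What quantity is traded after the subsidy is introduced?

Pre-subsidy: 896 - 4P = -280 + 4P gives P* = 147, x* = 308.
With the subsidy, sellers receive Ps = Pb + 85 for each unit, where Pb is the price buyers pay.
Supply in terms of Pb becomes xs = -280 + 4(Pb + 85) = 60 + 4Pb. Setting this equal to demand: 896 - 4Pb = 60 + 4Pb, so Pb = 104.5.
Sellers receive Ps = 104.5 + 85 = 189.5; x' = 896 − 4·104.5 = 478.

x' = 478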